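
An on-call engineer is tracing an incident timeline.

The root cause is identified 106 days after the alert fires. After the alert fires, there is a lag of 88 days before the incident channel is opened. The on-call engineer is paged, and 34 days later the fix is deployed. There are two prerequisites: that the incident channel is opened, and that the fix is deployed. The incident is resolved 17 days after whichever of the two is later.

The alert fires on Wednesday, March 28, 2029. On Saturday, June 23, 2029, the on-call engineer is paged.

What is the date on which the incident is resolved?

Monday, August 13, 2029

The alert fires: Mar 28, 2029.
The incident channel is opened: Mar 28, 2029 + 88 days = Jun 24, 2029.
The on-call engineer is paged: Jun 23, 2029.
The fix is deployed: Jun 23, 2029 + 34 days = Jul 27, 2029.
Both prerequisites met — the incident channel is opened (Jun 24, 2029), the fix is deployed (Jul 27, 2029); the later is Jul 27, 2029.
The incident is resolved: Jul 27, 2029 + 17 days = Aug 13, 2029.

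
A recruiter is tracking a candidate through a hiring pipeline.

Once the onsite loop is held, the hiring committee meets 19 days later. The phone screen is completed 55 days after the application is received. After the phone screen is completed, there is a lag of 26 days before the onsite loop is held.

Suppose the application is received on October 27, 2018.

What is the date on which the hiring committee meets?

February 4, 2019

The application is received: Oct 27, 2018.
The phone screen is completed: Oct 27, 2018 + 55 days = Dec 21, 2018.
The onsite loop is held: Dec 21, 2018 + 26 days = Jan 16, 2019.
The hiring committee meets: Jan 16, 2019 + 19 days = Feb 4, 2019.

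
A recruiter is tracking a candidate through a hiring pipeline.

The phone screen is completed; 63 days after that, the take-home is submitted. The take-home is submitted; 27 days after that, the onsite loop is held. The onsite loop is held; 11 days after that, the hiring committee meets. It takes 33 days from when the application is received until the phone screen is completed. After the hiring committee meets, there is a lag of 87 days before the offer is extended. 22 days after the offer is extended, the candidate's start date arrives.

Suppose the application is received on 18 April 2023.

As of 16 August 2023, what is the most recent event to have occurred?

The application is received: Apr 18, 2023.
The phone screen is completed: Apr 18, 2023 + 33 days = May 21, 2023.
The take-home is submitted: May 21, 2023 + 63 days = Jul 23, 2023.
The onsite loop is held: Jul 23, 2023 + 27 days = Aug 19, 2023.
The hiring committee meets: Aug 19, 2023 + 11 days = Aug 30, 2023.
The offer is extended: Aug 30, 2023 + 87 days = Nov 25, 2023.
The candidate's start date arrives: Nov 25, 2023 + 22 days = Dec 17, 2023.
Aug 16, 2023 falls between when the take-home is submitted (Jul 23, 2023) and when the onsite loop is held (Aug 19, 2023).

The take-home is submitted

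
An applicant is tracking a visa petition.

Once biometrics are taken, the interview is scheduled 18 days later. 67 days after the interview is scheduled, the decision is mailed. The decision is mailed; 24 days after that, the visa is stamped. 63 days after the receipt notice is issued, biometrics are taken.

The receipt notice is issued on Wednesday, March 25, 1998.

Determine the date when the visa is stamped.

The receipt notice is issued: Mar 25, 1998.
Biometrics are taken: Mar 25, 1998 + 63 days = May 27, 1998.
The interview is scheduled: May 27, 1998 + 18 days = Jun 14, 1998.
The decision is mailed: Jun 14, 1998 + 67 days = Aug 20, 1998.
The visa is stamped: Aug 20, 1998 + 24 days = Sep 13, 1998.

Sunday, September 13, 1998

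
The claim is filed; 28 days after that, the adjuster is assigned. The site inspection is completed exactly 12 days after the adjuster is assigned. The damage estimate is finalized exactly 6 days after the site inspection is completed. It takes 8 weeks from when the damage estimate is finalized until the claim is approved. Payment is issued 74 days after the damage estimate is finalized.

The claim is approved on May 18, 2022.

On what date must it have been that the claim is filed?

The claim is approved: May 18, 2022.
The damage estimate is finalized: May 18, 2022 − 8 weeks = Mar 23, 2022.
The site inspection is completed: Mar 23, 2022 − 6 days = Mar 17, 2022.
The adjuster is assigned: Mar 17, 2022 − 12 days = Mar 5, 2022.
The claim is filed: Mar 5, 2022 − 28 days = Feb 5, 2022.

Feb 5, 2022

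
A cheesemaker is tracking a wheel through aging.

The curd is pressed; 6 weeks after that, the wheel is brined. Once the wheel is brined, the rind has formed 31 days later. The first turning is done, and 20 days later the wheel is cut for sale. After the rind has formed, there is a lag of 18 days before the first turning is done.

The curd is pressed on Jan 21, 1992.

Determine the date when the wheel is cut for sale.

The curd is pressed: Jan 21, 1992.
The wheel is brined: Jan 21, 1992 + 6 weeks = Mar 3, 1992.
The rind has formed: Mar 3, 1992 + 31 days = Apr 3, 1992.
The first turning is done: Apr 3, 1992 + 18 days = Apr 21, 1992.
The wheel is cut for sale: Apr 21, 1992 + 20 days = May 11, 1992.

May 11, 1992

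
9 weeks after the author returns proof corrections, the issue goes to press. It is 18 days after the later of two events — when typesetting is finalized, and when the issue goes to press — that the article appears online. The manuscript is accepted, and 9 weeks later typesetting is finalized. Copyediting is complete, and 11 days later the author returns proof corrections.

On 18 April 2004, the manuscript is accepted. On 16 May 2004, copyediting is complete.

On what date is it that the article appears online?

16 August 2004

The manuscript is accepted: Apr 18, 2004.
Typesetting is finalized: Apr 18, 2004 + 9 weeks = Jun 20, 2004.
Copyediting is complete: May 16, 2004.
The author returns proof corrections: May 16, 2004 + 11 days = May 27, 2004.
The issue goes to press: May 27, 2004 + 9 weeks = Jul 29, 2004.
Both prerequisites met — typesetting is finalized (Jun 20, 2004), the issue goes to press (Jul 29, 2004); the later is Jul 29, 2004.
The article appears online: Jul 29, 2004 + 18 days = Aug 16, 2004.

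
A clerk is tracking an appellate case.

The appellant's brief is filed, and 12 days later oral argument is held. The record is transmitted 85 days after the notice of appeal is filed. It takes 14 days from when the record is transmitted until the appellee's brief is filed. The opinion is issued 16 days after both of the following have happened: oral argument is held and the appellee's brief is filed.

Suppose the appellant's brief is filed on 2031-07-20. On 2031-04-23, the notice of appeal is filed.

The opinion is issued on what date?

2031-08-17

The appellant's brief is filed: Jul 20, 2031.
Oral argument is held: Jul 20, 2031 + 12 days = Aug 1, 2031.
The notice of appeal is filed: Apr 23, 2031.
The record is transmitted: Apr 23, 2031 + 85 days = Jul 17, 2031.
The appellee's brief is filed: Jul 17, 2031 + 14 days = Jul 31, 2031.
Both prerequisites met — oral argument is held (Aug 1, 2031), the appellee's brief is filed (Jul 31, 2031); the later is Aug 1, 2031.
The opinion is issued: Aug 1, 2031 + 16 days = Aug 17, 2031.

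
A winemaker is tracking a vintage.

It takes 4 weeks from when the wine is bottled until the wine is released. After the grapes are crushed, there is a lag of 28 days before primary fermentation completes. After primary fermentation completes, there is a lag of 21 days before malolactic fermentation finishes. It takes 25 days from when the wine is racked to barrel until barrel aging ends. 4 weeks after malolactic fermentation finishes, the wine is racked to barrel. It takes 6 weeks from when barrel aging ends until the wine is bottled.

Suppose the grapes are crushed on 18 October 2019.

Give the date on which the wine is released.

The grapes are crushed: Oct 18, 2019.
Primary fermentation completes: Oct 18, 2019 + 28 days = Nov 15, 2019.
Malolactic fermentation finishes: Nov 15, 2019 + 21 days = Dec 6, 2019.
The wine is racked to barrel: Dec 6, 2019 + 4 weeks = Jan 3, 2020.
Barrel aging ends: Jan 3, 2020 + 25 days = Jan 28, 2020.
The wine is bottled: Jan 28, 2020 + 6 weeks = Mar 10, 2020.
The wine is released: Mar 10, 2020 + 4 weeks = Apr 7, 2020.

7 April 2020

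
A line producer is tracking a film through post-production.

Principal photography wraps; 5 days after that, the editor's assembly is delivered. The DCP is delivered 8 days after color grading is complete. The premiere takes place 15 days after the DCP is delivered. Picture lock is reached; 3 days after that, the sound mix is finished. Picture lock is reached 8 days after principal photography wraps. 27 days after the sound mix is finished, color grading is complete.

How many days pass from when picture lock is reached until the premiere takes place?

Causal path: picture lock is reached → the sound mix is finished → color grading is complete → the DCP is delivered → the premiere takes place.
Total delay along the path: 3 + 27 + 8 + 15 = 53 days.

53 days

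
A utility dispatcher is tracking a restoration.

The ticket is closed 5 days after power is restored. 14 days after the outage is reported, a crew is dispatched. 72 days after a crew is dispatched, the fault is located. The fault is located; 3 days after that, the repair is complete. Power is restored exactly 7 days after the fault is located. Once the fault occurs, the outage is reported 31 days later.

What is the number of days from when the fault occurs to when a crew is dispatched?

Causal path: the fault occurs → the outage is reported → a crew is dispatched.
Total delay along the path: 31 + 14 = 45 days.

45 days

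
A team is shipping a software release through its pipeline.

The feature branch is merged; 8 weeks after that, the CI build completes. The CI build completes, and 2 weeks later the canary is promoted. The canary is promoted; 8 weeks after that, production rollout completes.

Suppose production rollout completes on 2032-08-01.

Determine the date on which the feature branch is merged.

2032-03-28

Production rollout completes: Aug 1, 2032.
The canary is promoted: Aug 1, 2032 − 8 weeks = Jun 6, 2032.
The CI build completes: Jun 6, 2032 − 2 weeks = May 23, 2032.
The feature branch is merged: May 23, 2032 − 8 weeks = Mar 28, 2032.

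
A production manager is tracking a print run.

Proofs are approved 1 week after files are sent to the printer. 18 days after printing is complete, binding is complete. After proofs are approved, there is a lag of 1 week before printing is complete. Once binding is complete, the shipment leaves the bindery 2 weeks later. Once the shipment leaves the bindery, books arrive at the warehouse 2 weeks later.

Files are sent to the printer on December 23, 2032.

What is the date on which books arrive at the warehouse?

Files are sent to the printer: Dec 23, 2032.
Proofs are approved: Dec 23, 2032 + 1 week = Dec 30, 2032.
Printing is complete: Dec 30, 2032 + 1 week = Jan 6, 2033.
Binding is complete: Jan 6, 2033 + 18 days = Jan 24, 2033.
The shipment leaves the bindery: Jan 24, 2033 + 2 weeks = Feb 7, 2033.
Books arrive at the warehouse: Feb 7, 2033 + 2 weeks = Feb 21, 2033.

February 21, 2033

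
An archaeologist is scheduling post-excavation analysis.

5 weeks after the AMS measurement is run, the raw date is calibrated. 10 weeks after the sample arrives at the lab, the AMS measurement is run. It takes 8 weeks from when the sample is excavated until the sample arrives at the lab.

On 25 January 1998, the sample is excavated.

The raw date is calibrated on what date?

The sample is excavated: Jan 25, 1998.
The sample arrives at the lab: Jan 25, 1998 + 8 weeks = Mar 22, 1998.
The AMS measurement is run: Mar 22, 1998 + 10 weeks = May 31, 1998.
The raw date is calibrated: May 31, 1998 + 5 weeks = Jul 5, 1998.

5 July 1998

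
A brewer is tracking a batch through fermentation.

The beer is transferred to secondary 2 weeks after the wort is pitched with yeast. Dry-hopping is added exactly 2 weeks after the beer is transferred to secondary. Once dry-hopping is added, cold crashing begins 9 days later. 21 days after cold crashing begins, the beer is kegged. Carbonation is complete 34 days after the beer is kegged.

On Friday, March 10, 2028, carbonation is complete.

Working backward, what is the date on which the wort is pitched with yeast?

Carbonation is complete: Mar 10, 2028.
The beer is kegged: Mar 10, 2028 − 34 days = Feb 5, 2028.
Cold crashing begins: Feb 5, 2028 − 21 days = Jan 15, 2028.
Dry-hopping is added: Jan 15, 2028 − 9 days = Jan 6, 2028.
The beer is transferred to secondary: Jan 6, 2028 − 2 weeks = Dec 23, 2027.
The wort is pitched with yeast: Dec 23, 2027 − 2 weeks = Dec 9, 2027.

Thursday, December 9, 2027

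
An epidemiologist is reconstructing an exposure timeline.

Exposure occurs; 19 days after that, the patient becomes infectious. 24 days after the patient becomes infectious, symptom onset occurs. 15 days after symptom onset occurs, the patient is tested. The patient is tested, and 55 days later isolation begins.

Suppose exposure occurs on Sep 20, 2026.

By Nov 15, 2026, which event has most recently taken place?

Symptom onset occurs

Exposure occurs: Sep 20, 2026.
The patient becomes infectious: Sep 20, 2026 + 19 days = Oct 9, 2026.
Symptom onset occurs: Oct 9, 2026 + 24 days = Nov 2, 2026.
The patient is tested: Nov 2, 2026 + 15 days = Nov 17, 2026.
Isolation begins: Nov 17, 2026 + 55 days = Jan 11, 2027.
Nov 15, 2026 falls between when symptom onset occurs (Nov 2, 2026) and when the patient is tested (Nov 17, 2026).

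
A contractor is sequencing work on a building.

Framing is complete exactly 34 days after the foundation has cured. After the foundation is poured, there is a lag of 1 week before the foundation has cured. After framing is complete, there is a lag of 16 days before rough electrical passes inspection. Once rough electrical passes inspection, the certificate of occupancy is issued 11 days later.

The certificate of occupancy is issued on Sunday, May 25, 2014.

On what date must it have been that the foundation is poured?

The certificate of occupancy is issued: May 25, 2014.
Rough electrical passes inspection: May 25, 2014 − 11 days = May 14, 2014.
Framing is complete: May 14, 2014 − 16 days = Apr 28, 2014.
The foundation has cured: Apr 28, 2014 − 34 days = Mar 25, 2014.
The foundation is poured: Mar 25, 2014 − 1 week = Mar 18, 2014.

Tuesday, March 18, 2014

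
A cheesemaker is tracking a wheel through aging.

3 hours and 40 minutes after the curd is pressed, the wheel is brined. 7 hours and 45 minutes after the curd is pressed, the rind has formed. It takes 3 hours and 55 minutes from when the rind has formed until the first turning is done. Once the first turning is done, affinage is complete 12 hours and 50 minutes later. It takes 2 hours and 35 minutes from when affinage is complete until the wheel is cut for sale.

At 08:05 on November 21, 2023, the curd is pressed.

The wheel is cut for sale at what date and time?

11:10 on November 22, 2023

The curd is pressed: 08:05 Nov 21, 2023.
The rind has formed: 08:05 Nov 21, 2023 + 7h45m = 15:50 Nov 21, 2023.
The first turning is done: 15:50 Nov 21, 2023 + 3h55m = 19:45 Nov 21, 2023.
Affinage is complete: 19:45 Nov 21, 2023 + 12h50m = 08:35 Nov 22, 2023.
The wheel is cut for sale: 08:35 Nov 22, 2023 + 2h35m = 11:10 Nov 22, 2023.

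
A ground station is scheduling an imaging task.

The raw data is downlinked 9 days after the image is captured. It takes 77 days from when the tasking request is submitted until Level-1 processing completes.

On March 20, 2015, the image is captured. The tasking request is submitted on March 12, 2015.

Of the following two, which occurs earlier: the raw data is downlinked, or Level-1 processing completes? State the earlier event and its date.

The raw data is downlinked — March 29, 2015

The image is captured: Mar 20, 2015.
The raw data is downlinked: Mar 20, 2015 + 9 days = Mar 29, 2015.
The tasking request is submitted: Mar 12, 2015.
Level-1 processing completes: Mar 12, 2015 + 77 days = May 28, 2015.
Comparing: the raw data is downlinked on Mar 29, 2015 vs Level-1 processing completes on May 28, 2015. Earlier: the raw data is downlinked.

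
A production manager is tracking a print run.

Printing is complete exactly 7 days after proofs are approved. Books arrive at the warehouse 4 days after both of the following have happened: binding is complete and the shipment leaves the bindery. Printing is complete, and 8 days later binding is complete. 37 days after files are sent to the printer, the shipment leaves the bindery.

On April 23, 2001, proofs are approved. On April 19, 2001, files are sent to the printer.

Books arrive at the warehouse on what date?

May 30, 2001

Proofs are approved: Apr 23, 2001.
Printing is complete: Apr 23, 2001 + 7 days = Apr 30, 2001.
Binding is complete: Apr 30, 2001 + 8 days = May 8, 2001.
Files are sent to the printer: Apr 19, 2001.
The shipment leaves the bindery: Apr 19, 2001 + 37 days = May 26, 2001.
Both prerequisites met — binding is complete (May 8, 2001), the shipment leaves the bindery (May 26, 2001); the later is May 26, 2001.
Books arrive at the warehouse: May 26, 2001 + 4 days = May 30, 2001.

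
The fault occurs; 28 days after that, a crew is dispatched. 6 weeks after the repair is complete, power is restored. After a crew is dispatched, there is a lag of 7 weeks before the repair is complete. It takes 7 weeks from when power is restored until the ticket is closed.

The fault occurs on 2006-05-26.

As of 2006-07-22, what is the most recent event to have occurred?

A crew is dispatched

The fault occurs: May 26, 2006.
A crew is dispatched: May 26, 2006 + 28 days = Jun 23, 2006.
The repair is complete: Jun 23, 2006 + 7 weeks = Aug 11, 2006.
Power is restored: Aug 11, 2006 + 6 weeks = Sep 22, 2006.
The ticket is closed: Sep 22, 2006 + 7 weeks = Nov 10, 2006.
Jul 22, 2006 falls between when a crew is dispatched (Jun 23, 2006) and when the repair is complete (Aug 11, 2006).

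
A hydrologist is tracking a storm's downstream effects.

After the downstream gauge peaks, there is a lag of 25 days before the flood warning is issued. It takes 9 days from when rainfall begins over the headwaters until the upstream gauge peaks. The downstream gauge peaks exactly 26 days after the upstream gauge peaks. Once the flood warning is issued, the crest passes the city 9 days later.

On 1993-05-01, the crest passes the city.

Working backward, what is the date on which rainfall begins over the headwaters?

1993-02-21

The crest passes the city: May 1, 1993.
The flood warning is issued: May 1, 1993 − 9 days = Apr 22, 1993.
The downstream gauge peaks: Apr 22, 1993 − 25 days = Mar 28, 1993.
The upstream gauge peaks: Mar 28, 1993 − 26 days = Mar 2, 1993.
Rainfall begins over the headwaters: Mar 2, 1993 − 9 days = Feb 21, 1993.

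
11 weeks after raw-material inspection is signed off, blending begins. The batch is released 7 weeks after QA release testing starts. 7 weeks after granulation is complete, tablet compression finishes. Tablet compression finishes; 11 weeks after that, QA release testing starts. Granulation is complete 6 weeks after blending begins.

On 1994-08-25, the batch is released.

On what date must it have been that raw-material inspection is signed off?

The batch is released: Aug 25, 1994.
QA release testing starts: Aug 25, 1994 − 7 weeks = Jul 7, 1994.
Tablet compression finishes: Jul 7, 1994 − 11 weeks = Apr 21, 1994.
Granulation is complete: Apr 21, 1994 − 7 weeks = Mar 3, 1994.
Blending begins: Mar 3, 1994 − 6 weeks = Jan 20, 1994.
Raw-material inspection is signed off: Jan 20, 1994 − 11 weeks = Nov 4, 1993.

1993-11-04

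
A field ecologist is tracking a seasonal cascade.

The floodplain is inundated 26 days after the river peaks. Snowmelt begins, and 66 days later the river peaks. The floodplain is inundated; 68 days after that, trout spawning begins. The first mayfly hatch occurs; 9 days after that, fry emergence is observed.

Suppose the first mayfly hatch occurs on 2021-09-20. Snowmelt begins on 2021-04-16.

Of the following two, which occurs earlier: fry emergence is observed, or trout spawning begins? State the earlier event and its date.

Trout spawning begins — 2021-09-23

The first mayfly hatch occurs: Sep 20, 2021.
Fry emergence is observed: Sep 20, 2021 + 9 days = Sep 29, 2021.
Snowmelt begins: Apr 16, 2021.
The river peaks: Apr 16, 2021 + 66 days = Jun 21, 2021.
The floodplain is inundated: Jun 21, 2021 + 26 days = Jul 17, 2021.
Trout spawning begins: Jul 17, 2021 + 68 days = Sep 23, 2021.
Comparing: fry emergence is observed on Sep 29, 2021 vs trout spawning begins on Sep 23, 2021. Earlier: trout spawning begins.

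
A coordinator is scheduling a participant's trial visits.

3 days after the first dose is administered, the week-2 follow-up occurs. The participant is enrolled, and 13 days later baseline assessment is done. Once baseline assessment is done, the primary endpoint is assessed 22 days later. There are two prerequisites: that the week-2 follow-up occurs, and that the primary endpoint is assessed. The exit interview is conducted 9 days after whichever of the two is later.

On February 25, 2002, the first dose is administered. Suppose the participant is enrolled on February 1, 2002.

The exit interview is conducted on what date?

The first dose is administered: Feb 25, 2002.
The week-2 follow-up occurs: Feb 25, 2002 + 3 days = Feb 28, 2002.
The participant is enrolled: Feb 1, 2002.
Baseline assessment is done: Feb 1, 2002 + 13 days = Feb 14, 2002.
The primary endpoint is assessed: Feb 14, 2002 + 22 days = Mar 8, 2002.
Both prerequisites met — the week-2 follow-up occurs (Feb 28, 2002), the primary endpoint is assessed (Mar 8, 2002); the later is Mar 8, 2002.
The exit interview is conducted: Mar 8, 2002 + 9 days = Mar 17, 2002.

March 17, 2002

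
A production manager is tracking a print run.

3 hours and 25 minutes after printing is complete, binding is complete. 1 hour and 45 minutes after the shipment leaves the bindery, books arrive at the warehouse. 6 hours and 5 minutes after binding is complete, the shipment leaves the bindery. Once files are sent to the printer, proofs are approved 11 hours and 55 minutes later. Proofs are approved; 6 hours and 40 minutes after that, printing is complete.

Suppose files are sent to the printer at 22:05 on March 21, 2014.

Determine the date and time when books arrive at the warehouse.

03:55 on March 23, 2014

Files are sent to the printer: 22:05 Mar 21, 2014.
Proofs are approved: 22:05 Mar 21, 2014 + 11h55m = 10:00 Mar 22, 2014.
Printing is complete: 10:00 Mar 22, 2014 + 6h40m = 16:40 Mar 22, 2014.
Binding is complete: 16:40 Mar 22, 2014 + 3h25m = 20:05 Mar 22, 2014.
The shipment leaves the bindery: 20:05 Mar 22, 2014 + 6h05m = 02:10 Mar 23, 2014.
Books arrive at the warehouse: 02:10 Mar 23, 2014 + 1h45m = 03:55 Mar 23, 2014.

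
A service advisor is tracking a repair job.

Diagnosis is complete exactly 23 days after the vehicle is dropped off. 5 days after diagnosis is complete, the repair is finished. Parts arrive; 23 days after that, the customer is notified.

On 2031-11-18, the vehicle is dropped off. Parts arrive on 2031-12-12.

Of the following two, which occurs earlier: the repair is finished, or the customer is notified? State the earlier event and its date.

The vehicle is dropped off: Nov 18, 2031.
Diagnosis is complete: Nov 18, 2031 + 23 days = Dec 11, 2031.
The repair is finished: Dec 11, 2031 + 5 days = Dec 16, 2031.
Parts arrive: Dec 12, 2031.
The customer is notified: Dec 12, 2031 + 23 days = Jan 4, 2032.
Comparing: the repair is finished on Dec 16, 2031 vs the customer is notified on Jan 4, 2032. Earlier: the repair is finished.

The repair is finished — 2031-12-16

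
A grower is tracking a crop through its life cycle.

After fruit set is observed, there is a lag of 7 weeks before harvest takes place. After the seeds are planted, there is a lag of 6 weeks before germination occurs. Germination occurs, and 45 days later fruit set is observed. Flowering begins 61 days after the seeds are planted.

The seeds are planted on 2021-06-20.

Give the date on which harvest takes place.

The seeds are planted: Jun 20, 2021.
Germination occurs: Jun 20, 2021 + 6 weeks = Aug 1, 2021.
Fruit set is observed: Aug 1, 2021 + 45 days = Sep 15, 2021.
Harvest takes place: Sep 15, 2021 + 7 weeks = Nov 3, 2021.

2021-11-03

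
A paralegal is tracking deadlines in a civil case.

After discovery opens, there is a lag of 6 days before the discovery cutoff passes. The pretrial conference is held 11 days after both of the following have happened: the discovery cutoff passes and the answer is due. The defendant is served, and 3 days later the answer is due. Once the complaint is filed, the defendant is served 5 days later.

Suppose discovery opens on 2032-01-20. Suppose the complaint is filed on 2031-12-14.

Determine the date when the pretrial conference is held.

2032-02-06

Discovery opens: Jan 20, 2032.
The discovery cutoff passes: Jan 20, 2032 + 6 days = Jan 26, 2032.
The complaint is filed: Dec 14, 2031.
The defendant is served: Dec 14, 2031 + 5 days = Dec 19, 2031.
The answer is due: Dec 19, 2031 + 3 days = Dec 22, 2031.
Both prerequisites met — the discovery cutoff passes (Jan 26, 2032), the answer is due (Dec 22, 2031); the later is Jan 26, 2032.
The pretrial conference is held: Jan 26, 2032 + 11 days = Feb 6, 2032.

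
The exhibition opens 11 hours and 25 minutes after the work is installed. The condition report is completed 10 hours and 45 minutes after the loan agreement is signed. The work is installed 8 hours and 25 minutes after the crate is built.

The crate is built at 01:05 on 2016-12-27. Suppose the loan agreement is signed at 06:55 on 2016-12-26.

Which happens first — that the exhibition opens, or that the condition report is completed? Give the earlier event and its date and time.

The crate is built: 01:05 Dec 27, 2016.
The work is installed: 01:05 Dec 27, 2016 + 8h25m = 09:30 Dec 27, 2016.
The exhibition opens: 09:30 Dec 27, 2016 + 11h25m = 20:55 Dec 27, 2016.
The loan agreement is signed: 06:55 Dec 26, 2016.
The condition report is completed: 06:55 Dec 26, 2016 + 10h45m = 17:40 Dec 26, 2016.
Comparing: the exhibition opens at 20:55 Dec 27, 2016 vs the condition report is completed at 17:40 Dec 26, 2016. Earlier: the condition report is completed.

The condition report is completed — 17:40 on 2016-12-26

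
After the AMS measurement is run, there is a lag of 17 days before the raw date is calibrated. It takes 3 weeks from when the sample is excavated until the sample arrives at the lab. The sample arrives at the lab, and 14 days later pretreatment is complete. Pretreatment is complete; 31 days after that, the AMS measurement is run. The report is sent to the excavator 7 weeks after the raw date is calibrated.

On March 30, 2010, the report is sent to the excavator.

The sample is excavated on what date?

The report is sent to the excavator: Mar 30, 2010.
The raw date is calibrated: Mar 30, 2010 − 7 weeks = Feb 9, 2010.
The AMS measurement is run: Feb 9, 2010 − 17 days = Jan 23, 2010.
Pretreatment is complete: Jan 23, 2010 − 31 days = Dec 23, 2009.
The sample arrives at the lab: Dec 23, 2009 − 14 days = Dec 9, 2009.
The sample is excavated: Dec 9, 2009 − 3 weeks = Nov 18, 2009.

November 18, 2009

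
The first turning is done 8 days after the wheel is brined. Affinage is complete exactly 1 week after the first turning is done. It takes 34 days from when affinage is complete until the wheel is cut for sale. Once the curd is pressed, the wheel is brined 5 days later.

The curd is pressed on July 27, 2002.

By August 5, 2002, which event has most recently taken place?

The wheel is brined

The curd is pressed: Jul 27, 2002.
The wheel is brined: Jul 27, 2002 + 5 days = Aug 1, 2002.
The first turning is done: Aug 1, 2002 + 8 days = Aug 9, 2002.
Affinage is complete: Aug 9, 2002 + 1 week = Aug 16, 2002.
The wheel is cut for sale: Aug 16, 2002 + 34 days = Sep 19, 2002.
Aug 5, 2002 falls between when the wheel is brined (Aug 1, 2002) and when the first turning is done (Aug 9, 2002).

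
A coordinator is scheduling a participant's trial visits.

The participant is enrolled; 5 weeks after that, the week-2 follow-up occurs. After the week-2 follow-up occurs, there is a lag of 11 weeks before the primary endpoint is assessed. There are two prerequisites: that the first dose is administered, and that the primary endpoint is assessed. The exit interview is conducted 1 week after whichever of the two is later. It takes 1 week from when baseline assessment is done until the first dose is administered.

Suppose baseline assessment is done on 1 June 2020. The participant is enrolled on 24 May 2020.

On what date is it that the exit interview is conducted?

20 September 2020

Baseline assessment is done: Jun 1, 2020.
The first dose is administered: Jun 1, 2020 + 1 week = Jun 8, 2020.
The participant is enrolled: May 24, 2020.
The week-2 follow-up occurs: May 24, 2020 + 5 weeks = Jun 28, 2020.
The primary endpoint is assessed: Jun 28, 2020 + 11 weeks = Sep 13, 2020.
Both prerequisites met — the first dose is administered (Jun 8, 2020), the primary endpoint is assessed (Sep 13, 2020); the later is Sep 13, 2020.
The exit interview is conducted: Sep 13, 2020 + 1 week = Sep 20, 2020.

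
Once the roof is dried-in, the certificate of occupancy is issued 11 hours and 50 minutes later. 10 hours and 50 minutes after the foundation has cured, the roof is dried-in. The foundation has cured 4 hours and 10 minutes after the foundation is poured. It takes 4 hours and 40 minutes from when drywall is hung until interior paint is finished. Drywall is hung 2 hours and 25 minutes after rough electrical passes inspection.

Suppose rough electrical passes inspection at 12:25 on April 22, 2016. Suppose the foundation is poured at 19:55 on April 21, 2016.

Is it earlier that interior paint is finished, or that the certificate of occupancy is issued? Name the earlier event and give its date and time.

Rough electrical passes inspection: 12:25 Apr 22, 2016.
Drywall is hung: 12:25 Apr 22, 2016 + 2h25m = 14:50 Apr 22, 2016.
Interior paint is finished: 14:50 Apr 22, 2016 + 4h40m = 19:30 Apr 22, 2016.
The foundation is poured: 19:55 Apr 21, 2016.
The foundation has cured: 19:55 Apr 21, 2016 + 4h10m = 00:05 Apr 22, 2016.
The roof is dried-in: 00:05 Apr 22, 2016 + 10h50m = 10:55 Apr 22, 2016.
The certificate of occupancy is issued: 10:55 Apr 22, 2016 + 11h50m = 22:45 Apr 22, 2016.
Comparing: interior paint is finished at 19:30 Apr 22, 2016 vs the certificate of occupancy is issued at 22:45 Apr 22, 2016. Earlier: interior paint is finished.

Interior paint is finished — 19:30 on April 22, 2016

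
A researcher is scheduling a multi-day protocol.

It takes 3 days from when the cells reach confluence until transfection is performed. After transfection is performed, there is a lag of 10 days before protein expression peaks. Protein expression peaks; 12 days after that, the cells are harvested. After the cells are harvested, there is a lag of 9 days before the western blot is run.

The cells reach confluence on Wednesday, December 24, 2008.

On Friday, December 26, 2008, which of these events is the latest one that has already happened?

The cells reach confluence: Dec 24, 2008.
Transfection is performed: Dec 24, 2008 + 3 days = Dec 27, 2008.
Protein expression peaks: Dec 27, 2008 + 10 days = Jan 6, 2009.
The cells are harvested: Jan 6, 2009 + 12 days = Jan 18, 2009.
The western blot is run: Jan 18, 2009 + 9 days = Jan 27, 2009.
Dec 26, 2008 falls between when the cells reach confluence (Dec 24, 2008) and when transfection is performed (Dec 27, 2008).

The cells reach confluence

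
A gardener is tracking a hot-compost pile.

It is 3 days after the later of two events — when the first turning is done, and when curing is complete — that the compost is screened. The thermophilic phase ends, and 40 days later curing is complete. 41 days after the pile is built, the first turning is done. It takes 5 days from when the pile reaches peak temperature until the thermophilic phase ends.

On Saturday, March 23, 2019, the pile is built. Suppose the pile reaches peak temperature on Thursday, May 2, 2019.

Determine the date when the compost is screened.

Wednesday, June 19, 2019

The pile is built: Mar 23, 2019.
The first turning is done: Mar 23, 2019 + 41 days = May 3, 2019.
The pile reaches peak temperature: May 2, 2019.
The thermophilic phase ends: May 2, 2019 + 5 days = May 7, 2019.
Curing is complete: May 7, 2019 + 40 days = Jun 16, 2019.
Both prerequisites met — the first turning is done (May 3, 2019), curing is complete (Jun 16, 2019); the later is Jun 16, 2019.
The compost is screened: Jun 16, 2019 + 3 days = Jun 19, 2019.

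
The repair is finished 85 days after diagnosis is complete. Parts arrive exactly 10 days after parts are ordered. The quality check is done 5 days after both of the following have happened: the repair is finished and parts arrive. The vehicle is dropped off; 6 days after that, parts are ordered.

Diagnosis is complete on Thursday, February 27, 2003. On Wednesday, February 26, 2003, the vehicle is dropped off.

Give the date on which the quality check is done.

Diagnosis is complete: Feb 27, 2003.
The repair is finished: Feb 27, 2003 + 85 days = May 23, 2003.
The vehicle is dropped off: Feb 26, 2003.
Parts are ordered: Feb 26, 2003 + 6 days = Mar 4, 2003.
Parts arrive: Mar 4, 2003 + 10 days = Mar 14, 2003.
Both prerequisites met — the repair is finished (May 23, 2003), parts arrive (Mar 14, 2003); the later is May 23, 2003.
The quality check is done: May 23, 2003 + 5 days = May 28, 2003.

Wednesday, May 28, 2003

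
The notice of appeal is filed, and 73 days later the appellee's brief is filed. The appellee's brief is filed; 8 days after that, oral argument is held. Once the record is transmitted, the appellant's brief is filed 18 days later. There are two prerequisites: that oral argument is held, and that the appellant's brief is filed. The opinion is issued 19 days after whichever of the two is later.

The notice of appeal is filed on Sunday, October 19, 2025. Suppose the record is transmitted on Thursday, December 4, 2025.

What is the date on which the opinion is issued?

Tuesday, January 27, 2026

The notice of appeal is filed: Oct 19, 2025.
The appellee's brief is filed: Oct 19, 2025 + 73 days = Dec 31, 2025.
Oral argument is held: Dec 31, 2025 + 8 days = Jan 8, 2026.
The record is transmitted: Dec 4, 2025.
The appellant's brief is filed: Dec 4, 2025 + 18 days = Dec 22, 2025.
Both prerequisites met — oral argument is held (Jan 8, 2026), the appellant's brief is filed (Dec 22, 2025); the later is Jan 8, 2026.
The opinion is issued: Jan 8, 2026 + 19 days = Jan 27, 2026.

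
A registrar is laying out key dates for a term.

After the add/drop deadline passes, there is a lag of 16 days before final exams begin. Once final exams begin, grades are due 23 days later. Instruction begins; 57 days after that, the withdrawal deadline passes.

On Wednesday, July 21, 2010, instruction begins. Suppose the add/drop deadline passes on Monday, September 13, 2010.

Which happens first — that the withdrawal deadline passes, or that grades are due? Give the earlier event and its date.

The withdrawal deadline passes — Thursday, September 16, 2010

Instruction begins: Jul 21, 2010.
The withdrawal deadline passes: Jul 21, 2010 + 57 days = Sep 16, 2010.
The add/drop deadline passes: Sep 13, 2010.
Final exams begin: Sep 13, 2010 + 16 days = Sep 29, 2010.
Grades are due: Sep 29, 2010 + 23 days = Oct 22, 2010.
Comparing: the withdrawal deadline passes on Sep 16, 2010 vs grades are due on Oct 22, 2010. Earlier: the withdrawal deadline passes.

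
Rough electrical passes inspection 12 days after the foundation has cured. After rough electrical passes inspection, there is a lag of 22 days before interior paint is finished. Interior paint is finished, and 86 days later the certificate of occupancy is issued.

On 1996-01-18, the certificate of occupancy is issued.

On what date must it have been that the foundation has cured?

The certificate of occupancy is issued: Jan 18, 1996.
Interior paint is finished: Jan 18, 1996 − 86 days = Oct 24, 1995.
Rough electrical passes inspection: Oct 24, 1995 − 22 days = Oct 2, 1995.
The foundation has cured: Oct 2, 1995 − 12 days = Sep 20, 1995.

1995-09-20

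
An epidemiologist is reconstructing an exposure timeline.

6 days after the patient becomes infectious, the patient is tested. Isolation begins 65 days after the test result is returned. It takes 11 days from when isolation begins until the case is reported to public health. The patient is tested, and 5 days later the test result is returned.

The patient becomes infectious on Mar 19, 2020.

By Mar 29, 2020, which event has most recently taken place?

The patient becomes infectious: Mar 19, 2020.
The patient is tested: Mar 19, 2020 + 6 days = Mar 25, 2020.
The test result is returned: Mar 25, 2020 + 5 days = Mar 30, 2020.
Isolation begins: Mar 30, 2020 + 65 days = Jun 3, 2020.
The case is reported to public health: Jun 3, 2020 + 11 days = Jun 14, 2020.
Mar 29, 2020 falls between when the patient is tested (Mar 25, 2020) and when the test result is returned (Mar 30, 2020).

The patient is tested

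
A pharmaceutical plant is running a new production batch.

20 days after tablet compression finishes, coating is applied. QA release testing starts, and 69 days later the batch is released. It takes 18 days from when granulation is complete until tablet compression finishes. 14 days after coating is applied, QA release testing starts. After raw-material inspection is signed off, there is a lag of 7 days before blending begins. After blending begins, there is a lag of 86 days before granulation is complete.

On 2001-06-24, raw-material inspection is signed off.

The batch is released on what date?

Raw-material inspection is signed off: Jun 24, 2001.
Blending begins: Jun 24, 2001 + 7 days = Jul 1, 2001.
Granulation is complete: Jul 1, 2001 + 86 days = Sep 25, 2001.
Tablet compression finishes: Sep 25, 2001 + 18 days = Oct 13, 2001.
Coating is applied: Oct 13, 2001 + 20 days = Nov 2, 2001.
QA release testing starts: Nov 2, 2001 + 14 days = Nov 16, 2001.
The batch is released: Nov 16, 2001 + 69 days = Jan 24, 2002.

2002-01-24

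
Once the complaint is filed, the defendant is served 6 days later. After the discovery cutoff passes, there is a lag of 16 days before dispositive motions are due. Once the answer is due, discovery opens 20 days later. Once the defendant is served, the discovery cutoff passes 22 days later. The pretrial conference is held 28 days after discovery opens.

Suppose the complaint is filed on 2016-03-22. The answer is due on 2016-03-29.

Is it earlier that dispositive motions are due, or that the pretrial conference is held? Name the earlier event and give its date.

Dispositive motions are due — 2016-05-05

The complaint is filed: Mar 22, 2016.
The defendant is served: Mar 22, 2016 + 6 days = Mar 28, 2016.
The discovery cutoff passes: Mar 28, 2016 + 22 days = Apr 19, 2016.
Dispositive motions are due: Apr 19, 2016 + 16 days = May 5, 2016.
The answer is due: Mar 29, 2016.
Discovery opens: Mar 29, 2016 + 20 days = Apr 18, 2016.
The pretrial conference is held: Apr 18, 2016 + 28 days = May 16, 2016.
Comparing: dispositive motions are due on May 5, 2016 vs the pretrial conference is held on May 16, 2016. Earlier: dispositive motions are due.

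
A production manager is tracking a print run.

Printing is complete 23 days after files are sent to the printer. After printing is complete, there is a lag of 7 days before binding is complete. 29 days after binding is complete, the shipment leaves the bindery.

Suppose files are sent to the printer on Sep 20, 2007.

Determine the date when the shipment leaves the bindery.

Nov 18, 2007

Files are sent to the printer: Sep 20, 2007.
Printing is complete: Sep 20, 2007 + 23 days = Oct 13, 2007.
Binding is complete: Oct 13, 2007 + 7 days = Oct 20, 2007.
The shipment leaves the bindery: Oct 20, 2007 + 29 days = Nov 18, 2007.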